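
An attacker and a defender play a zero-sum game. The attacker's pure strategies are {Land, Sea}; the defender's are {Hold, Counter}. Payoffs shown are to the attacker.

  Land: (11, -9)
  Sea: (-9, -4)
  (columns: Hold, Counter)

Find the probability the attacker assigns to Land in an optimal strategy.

Row minima: Land → -9, Sea → -9; maximin = -9.
Column maxima: Hold → 11, Counter → -4; minimax = -4.
-9 ≠ -4, so there is no saddle point; optimal play is mixed.
Let the attacker play Land with probability p. Expected payoff against Hold: 11p + (-9)(1−p) = 20p − 9; against Counter: (-9)p + (-4)(1−p) = −5p − 4.
Setting these equal: 20p − 9 = −5p − 4 ⇒ 25p = 5 ⇒ p = 1/5, and the value is (20)·(1/5) − 9 = -5.
For the defender: with q = P(Hold), equating Land's and Sea's payoffs gives 20q − 9 = −5q − 4 ⇒ q = 1/5.

1/5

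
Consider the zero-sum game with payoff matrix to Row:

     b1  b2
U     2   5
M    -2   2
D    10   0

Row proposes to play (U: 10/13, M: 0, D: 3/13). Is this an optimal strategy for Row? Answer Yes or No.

Against b1 this mix gives (10/13)·2 + (3/13)·10 = 50/13.
Against b2 this mix gives (10/13)·5 + (3/13)·0 = 50/13.
All of Column's active replies (b1, b2) yield 50/13, and no column does worse for Row. The mix makes Column indifferent and guarantees 50/13, so it is optimal.

Yes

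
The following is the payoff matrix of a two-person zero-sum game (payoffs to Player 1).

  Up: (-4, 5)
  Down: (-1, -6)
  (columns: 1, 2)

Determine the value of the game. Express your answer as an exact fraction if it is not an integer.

-29/14

Row minima: Up → -4, Down → -6; maximin = -4.
Column maxima: 1 → -1, 2 → 5; minimax = -1.
-4 ≠ -1, so there is no saddle point; optimal play is mixed.
Let Player 1 play Up with probability p. Expected payoff against 1: (-4)p + (-1)(1−p) = −3p − 1; against 2: 5p + (-6)(1−p) = 11p − 6.
Setting these equal: −3p − 1 = 11p − 6 ⇒ −14p = -5 ⇒ p = 5/14, and the value is (-3)·(5/14) − 1 = -29/14.
For Player 2: with q = P(1), equating Up's and Down's payoffs gives −9q + 5 = 5q − 6 ⇒ q = 11/14.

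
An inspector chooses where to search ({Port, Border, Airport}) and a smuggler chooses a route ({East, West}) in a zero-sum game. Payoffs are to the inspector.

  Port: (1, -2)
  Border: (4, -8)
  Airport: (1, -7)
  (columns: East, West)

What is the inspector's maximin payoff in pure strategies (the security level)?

Row minima: Port → -2, Border → -8, Airport → -7.
The best of these is -2.

-2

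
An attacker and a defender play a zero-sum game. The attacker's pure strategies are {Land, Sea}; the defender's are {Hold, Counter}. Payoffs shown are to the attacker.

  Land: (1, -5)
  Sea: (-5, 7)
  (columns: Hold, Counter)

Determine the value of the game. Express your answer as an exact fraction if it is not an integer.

-1

Row minima: Land → -5, Sea → -5; maximin = -5.
Column maxima: Hold → 1, Counter → 7; minimax = 1.
-5 ≠ 1, so there is no saddle point; optimal play is mixed.
Let the attacker play Land with probability p. Expected payoff against Hold: 1p + (-5)(1−p) = 6p − 5; against Counter: (-5)p + 7(1−p) = −12p + 7.
Setting these equal: 6p − 5 = −12p + 7 ⇒ 18p = 12 ⇒ p = 2/3, and the value is (6)·(2/3) − 5 = -1.
For the defender: with q = P(Hold), equating Land's and Sea's payoffs gives 6q − 5 = −12q + 7 ⇒ q = 2/3.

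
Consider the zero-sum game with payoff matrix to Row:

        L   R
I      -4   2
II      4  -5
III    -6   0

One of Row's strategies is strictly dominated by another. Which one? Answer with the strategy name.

III

I gives a strictly higher payoff than III against every column: -4 > -6, 2 > 0.
So III is strictly dominated and Row never plays it.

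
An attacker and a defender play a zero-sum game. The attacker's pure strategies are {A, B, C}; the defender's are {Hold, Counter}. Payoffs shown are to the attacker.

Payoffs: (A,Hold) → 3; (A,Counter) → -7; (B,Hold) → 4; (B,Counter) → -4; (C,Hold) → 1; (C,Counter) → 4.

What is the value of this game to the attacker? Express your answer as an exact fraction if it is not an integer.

20/11

Row minima: A → -7, B → -4, C → 1; maximin = 1.
Column maxima: Hold → 4, Counter → 4; minimax = 4.
1 ≠ 4, so there is no saddle point; optimal play is mixed.
A is strictly dominated by B, so the attacker never plays it.
On the remaining 2×2 (B, C vs Hold, Counter):
Let the attacker play B with probability p. Expected payoff against Hold: 4p + 1(1−p) = 3p + 1; against Counter: (-4)p + 4(1−p) = −8p + 4.
Setting these equal: 3p + 1 = −8p + 4 ⇒ 11p = 3 ⇒ p = 3/11, and the value is (3)·(3/11) + 1 = 20/11.
For the defender: with q = P(Hold), equating B's and C's payoffs gives 8q − 4 = −3q + 4 ⇒ q = 8/11.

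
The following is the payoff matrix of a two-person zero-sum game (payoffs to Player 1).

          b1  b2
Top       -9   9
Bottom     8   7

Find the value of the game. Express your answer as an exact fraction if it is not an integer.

135/19

Row minima: Top → -9, Bottom → 7; maximin = 7.
Column maxima: b1 → 8, b2 → 9; minimax = 8.
7 ≠ 8, so there is no saddle point; optimal play is mixed.
Let Player 1 play Top with probability p. Expected payoff against b1: (-9)p + 8(1−p) = −17p + 8; against b2: 9p + 7(1−p) = 2p + 7.
Setting these equal: −17p + 8 = 2p + 7 ⇒ −19p = -1 ⇒ p = 1/19, and the value is (-17)·(1/19) + 8 = 135/19.
For Player 2: with q = P(b1), equating Top's and Bottom's payoffs gives −18q + 9 = q + 7 ⇒ q = 2/19.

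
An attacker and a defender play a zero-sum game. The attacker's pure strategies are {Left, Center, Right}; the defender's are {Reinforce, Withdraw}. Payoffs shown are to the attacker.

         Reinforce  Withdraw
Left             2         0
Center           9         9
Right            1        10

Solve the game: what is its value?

9

Row minima: Left → 0, Center → 9, Right → 1; maximin = 9.
Column maxima: Reinforce → 9, Withdraw → 10; minimax = 9.
Since maximin = minimax = 9, there is a saddle point and the value is 9.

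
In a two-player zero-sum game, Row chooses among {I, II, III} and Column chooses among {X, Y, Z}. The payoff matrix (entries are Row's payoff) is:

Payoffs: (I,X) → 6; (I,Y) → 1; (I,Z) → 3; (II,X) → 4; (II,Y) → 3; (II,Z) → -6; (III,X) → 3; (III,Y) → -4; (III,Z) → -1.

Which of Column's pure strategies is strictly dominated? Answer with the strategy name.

X

Y holds Row's payoff strictly below X in every row: 1 < 6, 3 < 4, -4 < 3.
So X is strictly dominated for Column.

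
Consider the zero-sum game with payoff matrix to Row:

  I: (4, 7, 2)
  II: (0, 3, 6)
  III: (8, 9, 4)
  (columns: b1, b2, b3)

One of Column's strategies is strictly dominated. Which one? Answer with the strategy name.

b1 holds Row's payoff strictly below b2 in every row: 4 < 7, 0 < 3, 8 < 9.
So b2 is strictly dominated for Column.

b2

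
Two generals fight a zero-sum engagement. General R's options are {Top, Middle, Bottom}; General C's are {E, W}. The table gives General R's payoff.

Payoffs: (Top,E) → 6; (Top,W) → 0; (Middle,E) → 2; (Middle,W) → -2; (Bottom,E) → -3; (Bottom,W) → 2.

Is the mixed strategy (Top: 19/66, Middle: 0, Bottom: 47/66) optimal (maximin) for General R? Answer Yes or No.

Against E this mix gives (19/66)·6 + (47/66)·(-3) = -9/22.
Against W this mix gives (19/66)·0 + (47/66)·2 = 47/33.
General C will play E, holding General R to -9/22. Shifting weight toward the row that does better against E would raise this floor (the equalizing mix achieves 12/11 against both E and W), so the proposed strategy is not optimal.

No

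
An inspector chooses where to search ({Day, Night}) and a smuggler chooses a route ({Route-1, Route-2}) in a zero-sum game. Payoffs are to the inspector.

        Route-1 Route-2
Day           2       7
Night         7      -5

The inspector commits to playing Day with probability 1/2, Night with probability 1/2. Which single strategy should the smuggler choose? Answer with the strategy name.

If the smuggler plays Route-1, the inspector's expected payoff is (1/2)·2 + (1/2)·7 = 9/2.
If the smuggler plays Route-2, the inspector's expected payoff is (1/2)·7 + (1/2)·(-5) = 1.
The smuggler minimizes the inspector's payoff; the smallest is 1, so the best response is Route-2.

Route-2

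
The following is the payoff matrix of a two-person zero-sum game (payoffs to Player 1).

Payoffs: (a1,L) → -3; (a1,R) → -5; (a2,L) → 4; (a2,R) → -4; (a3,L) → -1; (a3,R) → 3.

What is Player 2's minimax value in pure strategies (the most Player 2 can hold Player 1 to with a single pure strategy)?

Column maxima: L → 4, R → 3.
The smallest of these is 3.

3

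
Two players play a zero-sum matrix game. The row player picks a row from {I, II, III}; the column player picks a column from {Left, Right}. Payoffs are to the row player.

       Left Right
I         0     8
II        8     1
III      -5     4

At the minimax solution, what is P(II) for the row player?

8/15

Row minima: I → 0, II → 1, III → -5; maximin = 1.
Column maxima: Left → 8, Right → 8; minimax = 8.
1 ≠ 8, so there is no saddle point; optimal play is mixed.
III is strictly dominated by I, so the row player never plays it.
On the remaining 2×2 (I, II vs Left, Right):
Let the row player play I with probability p. Expected payoff against Left: 0p + 8(1−p) = −8p + 8; against Right: 8p + 1(1−p) = 7p + 1.
Setting these equal: −8p + 8 = 7p + 1 ⇒ −15p = -7 ⇒ p = 7/15, and the value is (-8)·(7/15) + 8 = 64/15.
For the column player: with q = P(Left), equating I's and II's payoffs gives −8q + 8 = 7q + 1 ⇒ q = 7/15.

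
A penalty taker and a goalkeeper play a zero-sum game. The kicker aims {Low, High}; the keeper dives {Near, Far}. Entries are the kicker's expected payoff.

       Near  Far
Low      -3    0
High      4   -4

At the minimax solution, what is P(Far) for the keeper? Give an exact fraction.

Row minima: Low → -3, High → -4; maximin = -3.
Column maxima: Near → 4, Far → 0; minimax = 0.
-3 ≠ 0, so there is no saddle point; optimal play is mixed.
Let the kicker play Low with probability p. Expected payoff against Near: (-3)p + 4(1−p) = −7p + 4; against Far: 0p + (-4)(1−p) = 4p − 4.
Setting these equal: −7p + 4 = 4p − 4 ⇒ −11p = -8 ⇒ p = 8/11, and the value is (-7)·(8/11) + 4 = -12/11.
For the keeper: with q = P(Near), equating Low's and High's payoffs gives −3q = 8q − 4 ⇒ q = 4/11.

7/11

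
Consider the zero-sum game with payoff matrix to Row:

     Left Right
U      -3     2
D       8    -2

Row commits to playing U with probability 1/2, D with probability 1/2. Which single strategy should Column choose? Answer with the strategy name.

If Column plays Left, Row's expected payoff is (1/2)·(-3) + (1/2)·8 = 5/2.
If Column plays Right, Row's expected payoff is (1/2)·2 + (1/2)·(-2) = 0.
Column minimizes Row's payoff; the smallest is 0, so the best response is Right.

Right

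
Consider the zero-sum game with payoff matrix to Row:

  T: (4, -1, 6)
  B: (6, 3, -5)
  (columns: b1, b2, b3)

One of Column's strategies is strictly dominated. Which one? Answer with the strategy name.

b1

b2 holds Row's payoff strictly below b1 in every row: -1 < 4, 3 < 6.
So b1 is strictly dominated for Column.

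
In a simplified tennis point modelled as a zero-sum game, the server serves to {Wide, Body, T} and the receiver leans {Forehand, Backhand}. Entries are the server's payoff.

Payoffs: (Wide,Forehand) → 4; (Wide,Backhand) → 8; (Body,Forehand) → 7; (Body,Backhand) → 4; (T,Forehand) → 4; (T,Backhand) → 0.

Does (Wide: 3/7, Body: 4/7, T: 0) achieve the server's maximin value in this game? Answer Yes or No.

Against Forehand this mix gives (3/7)·4 + (4/7)·7 = 40/7.
Against Backhand this mix gives (3/7)·8 + (4/7)·4 = 40/7.
All of the receiver's active replies (Forehand, Backhand) yield 40/7, and no column does worse for the server. The mix makes the receiver indifferent and guarantees 40/7, so it is optimal.

Yes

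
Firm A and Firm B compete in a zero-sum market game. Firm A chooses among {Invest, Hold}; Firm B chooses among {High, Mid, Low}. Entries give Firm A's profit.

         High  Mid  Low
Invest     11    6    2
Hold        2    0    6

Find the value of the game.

Row minima: Invest → 2, Hold → 0; maximin = 2.
Column maxima: High → 11, Mid → 6, Low → 6; minimax = 6.
2 ≠ 6, so there is no saddle point; optimal play is mixed.
High is strictly dominated by Mid (it gives Firm A strictly more in every row), so Firm B never plays it.
On the remaining 2×2 (Invest, Hold vs Mid, Low):
Let Firm A play Invest with probability p. Expected payoff against Mid: 6p + 0(1−p) = 6p; against Low: 2p + 6(1−p) = −4p + 6.
Setting these equal: 6p = −4p + 6 ⇒ 10p = 6 ⇒ p = 3/5, and the value is (6)·(3/5) = 18/5.
For Firm B: with q = P(Mid), equating Invest's and Hold's payoffs gives 4q + 2 = −6q + 6 ⇒ q = 2/5.

18/5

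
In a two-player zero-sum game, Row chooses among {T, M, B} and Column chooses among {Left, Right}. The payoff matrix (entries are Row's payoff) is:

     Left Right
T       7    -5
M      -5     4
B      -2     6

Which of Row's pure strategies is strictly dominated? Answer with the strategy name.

M

B gives a strictly higher payoff than M against every column: -2 > -5, 6 > 4.
So M is strictly dominated and Row never plays it.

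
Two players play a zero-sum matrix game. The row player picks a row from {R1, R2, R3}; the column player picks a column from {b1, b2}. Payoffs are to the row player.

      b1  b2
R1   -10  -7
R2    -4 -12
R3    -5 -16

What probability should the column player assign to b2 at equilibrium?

Row minima: R1 → -10, R2 → -12, R3 → -16; maximin = -10.
Column maxima: b1 → -4, b2 → -7; minimax = -7.
-10 ≠ -7, so there is no saddle point; optimal play is mixed.
R3 is strictly dominated by R2, so the row player never plays it.
On the remaining 2×2 (R1, R2 vs b1, b2):
Let the row player play R1 with probability p. Expected payoff against b1: (-10)p + (-4)(1−p) = −6p − 4; against b2: (-7)p + (-12)(1−p) = 5p − 12.
Setting these equal: −6p − 4 = 5p − 12 ⇒ −11p = -8 ⇒ p = 8/11, and the value is (-6)·(8/11) − 4 = -92/11.
For the column player: with q = P(b1), equating R1's and R2's payoffs gives −3q − 7 = 8q − 12 ⇒ q = 5/11.

6/11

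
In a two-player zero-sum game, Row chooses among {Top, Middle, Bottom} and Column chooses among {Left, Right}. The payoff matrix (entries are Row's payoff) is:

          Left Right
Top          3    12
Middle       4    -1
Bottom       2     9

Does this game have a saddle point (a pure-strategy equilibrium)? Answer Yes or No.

No

Row minima: Top → 3, Middle → -1, Bottom → 2; maximin = 3.
Column maxima: Left → 4, Right → 12; minimax = 4.
3 ≠ 4, so no pure-strategy equilibrium exists.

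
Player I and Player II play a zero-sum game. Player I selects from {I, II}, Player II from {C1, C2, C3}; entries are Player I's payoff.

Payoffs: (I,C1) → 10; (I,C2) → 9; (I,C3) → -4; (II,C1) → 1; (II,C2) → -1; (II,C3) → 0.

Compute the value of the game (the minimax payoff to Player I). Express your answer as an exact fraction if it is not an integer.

Row minima: I → -4, II → -1; maximin = -1.
Column maxima: C1 → 10, C2 → 9, C3 → 0; minimax = 0.
-1 ≠ 0, so there is no saddle point; optimal play is mixed.
C1 is strictly dominated by C2 (it gives Player I strictly more in every row), so Player II never plays it.
On the remaining 2×2 (I, II vs C2, C3):
Let Player I play I with probability p. Expected payoff against C2: 9p + (-1)(1−p) = 10p − 1; against C3: (-4)p + 0(1−p) = −4p.
Setting these equal: 10p − 1 = −4p ⇒ 14p = 1 ⇒ p = 1/14, and the value is (10)·(1/14) − 1 = -2/7.
For Player II: with q = P(C2), equating I's and II's payoffs gives 13q − 4 = −q ⇒ q = 2/7.

-2/7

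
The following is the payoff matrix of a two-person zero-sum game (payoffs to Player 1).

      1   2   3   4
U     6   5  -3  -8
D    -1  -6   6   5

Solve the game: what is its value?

Row minima: U → -8, D → -6; maximin = -6.
Column maxima: 1 → 6, 2 → 5, 3 → 6, 4 → 5; minimax = 5.
-6 ≠ 5, so there is no saddle point; optimal play is mixed.
1 is strictly dominated by 2 (it gives Player 1 strictly more in every row), so Player 2 never plays it.
3 is strictly dominated by 4 (it gives Player 1 strictly more in every row), so Player 2 never plays it.
On the remaining 2×2 (U, D vs 2, 4):
Let Player 1 play U with probability p. Expected payoff against 2: 5p + (-6)(1−p) = 11p − 6; against 4: (-8)p + 5(1−p) = −13p + 5.
Setting these equal: 11p − 6 = −13p + 5 ⇒ 24p = 11 ⇒ p = 11/24, and the value is (11)·(11/24) − 6 = -23/24.
For Player 2: with q = P(2), equating U's and D's payoffs gives 13q − 8 = −11q + 5 ⇒ q = 13/24.

-23/24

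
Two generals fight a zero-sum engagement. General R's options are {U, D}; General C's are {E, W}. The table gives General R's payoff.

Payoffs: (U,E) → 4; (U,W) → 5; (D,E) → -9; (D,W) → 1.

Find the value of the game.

4

Row minima: U → 4, D → -9; maximin = 4.
Column maxima: E → 4, W → 5; minimax = 4.
Since maximin = minimax = 4, there is a saddle point and the value is 4.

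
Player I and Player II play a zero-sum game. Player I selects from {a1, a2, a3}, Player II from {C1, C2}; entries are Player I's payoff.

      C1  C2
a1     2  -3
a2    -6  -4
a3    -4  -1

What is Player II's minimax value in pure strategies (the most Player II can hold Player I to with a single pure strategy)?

-1

Column maxima: C1 → 2, C2 → -1.
The smallest of these is -1.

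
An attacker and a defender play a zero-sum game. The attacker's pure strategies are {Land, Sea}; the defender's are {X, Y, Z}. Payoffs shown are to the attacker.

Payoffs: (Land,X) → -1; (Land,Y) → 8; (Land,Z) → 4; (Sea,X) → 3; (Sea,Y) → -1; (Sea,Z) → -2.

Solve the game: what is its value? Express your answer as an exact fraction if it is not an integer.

Row minima: Land → -1, Sea → -2; maximin = -1.
Column maxima: X → 3, Y → 8, Z → 4; minimax = 3.
-1 ≠ 3, so there is no saddle point; optimal play is mixed.
Y is strictly dominated by Z (it gives the attacker strictly more in every row), so the defender never plays it.
On the remaining 2×2 (Land, Sea vs X, Z):
Let the attacker play Land with probability p. Expected payoff against X: (-1)p + 3(1−p) = −4p + 3; against Z: 4p + (-2)(1−p) = 6p − 2.
Setting these equal: −4p + 3 = 6p − 2 ⇒ −10p = -5 ⇒ p = 1/2, and the value is (-4)·(1/2) + 3 = 1.
For the defender: with q = P(X), equating Land's and Sea's payoffs gives −5q + 4 = 5q − 2 ⇒ q = 3/5.

1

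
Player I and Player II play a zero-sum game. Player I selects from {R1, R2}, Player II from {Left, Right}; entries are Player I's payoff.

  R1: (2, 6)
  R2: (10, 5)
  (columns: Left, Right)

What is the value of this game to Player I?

Row minima: R1 → 2, R2 → 5; maximin = 5.
Column maxima: Left → 10, Right → 6; minimax = 6.
5 ≠ 6, so there is no saddle point; optimal play is mixed.
Let Player I play R1 with probability p. Expected payoff against Left: 2p + 10(1−p) = −8p + 10; against Right: 6p + 5(1−p) = p + 5.
Setting these equal: −8p + 10 = p + 5 ⇒ −9p = -5 ⇒ p = 5/9, and the value is (-8)·(5/9) + 10 = 50/9.
For Player II: with q = P(Left), equating R1's and R2's payoffs gives −4q + 6 = 5q + 5 ⇒ q = 1/9.

50/9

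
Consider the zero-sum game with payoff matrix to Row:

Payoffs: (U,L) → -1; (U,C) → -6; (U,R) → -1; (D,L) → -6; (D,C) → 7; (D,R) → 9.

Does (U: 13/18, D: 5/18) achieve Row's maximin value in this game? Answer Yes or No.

Against L this mix gives (13/18)·(-1) + (5/18)·(-6) = -43/18.
Against C this mix gives (13/18)·(-6) + (5/18)·7 = -43/18.
Against R this mix gives (13/18)·(-1) + (5/18)·9 = 16/9.
All of Column's active replies (L, C) yield -43/18, and no column does worse for Row. The mix makes Column indifferent and guarantees -43/18, so it is optimal.

Yes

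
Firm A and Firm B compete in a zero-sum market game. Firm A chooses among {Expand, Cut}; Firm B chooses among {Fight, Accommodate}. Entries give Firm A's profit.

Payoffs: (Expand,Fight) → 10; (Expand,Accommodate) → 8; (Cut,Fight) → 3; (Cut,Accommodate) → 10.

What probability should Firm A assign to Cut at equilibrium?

2/9

Row minima: Expand → 8, Cut → 3; maximin = 8.
Column maxima: Fight → 10, Accommodate → 10; minimax = 10.
8 ≠ 10, so there is no saddle point; optimal play is mixed.
Let Firm A play Expand with probability p. Expected payoff against Fight: 10p + 3(1−p) = 7p + 3; against Accommodate: 8p + 10(1−p) = −2p + 10.
Setting these equal: 7p + 3 = −2p + 10 ⇒ 9p = 7 ⇒ p = 7/9, and the value is (7)·(7/9) + 3 = 76/9.
For Firm B: with q = P(Fight), equating Expand's and Cut's payoffs gives 2q + 8 = −7q + 10 ⇒ q = 2/9.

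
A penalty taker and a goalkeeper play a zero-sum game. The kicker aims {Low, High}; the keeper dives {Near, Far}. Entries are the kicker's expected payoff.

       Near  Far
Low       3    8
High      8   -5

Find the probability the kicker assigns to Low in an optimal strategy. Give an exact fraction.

13/18

Row minima: Low → 3, High → -5; maximin = 3.
Column maxima: Near → 8, Far → 8; minimax = 8.
3 ≠ 8, so there is no saddle point; optimal play is mixed.
Let the kicker play Low with probability p. Expected payoff against Near: 3p + 8(1−p) = −5p + 8; against Far: 8p + (-5)(1−p) = 13p − 5.
Setting these equal: −5p + 8 = 13p − 5 ⇒ −18p = -13 ⇒ p = 13/18, and the value is (-5)·(13/18) + 8 = 79/18.
For the keeper: with q = P(Near), equating Low's and High's payoffs gives −5q + 8 = 13q − 5 ⇒ q = 13/18.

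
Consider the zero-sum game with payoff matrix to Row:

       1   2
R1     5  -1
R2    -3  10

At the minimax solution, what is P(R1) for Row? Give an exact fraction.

13/19

Row minima: R1 → -1, R2 → -3; maximin = -1.
Column maxima: 1 → 5, 2 → 10; minimax = 5.
-1 ≠ 5, so there is no saddle point; optimal play is mixed.
Let Row play R1 with probability p. Expected payoff against 1: 5p + (-3)(1−p) = 8p − 3; against 2: (-1)p + 10(1−p) = −11p + 10.
Setting these equal: 8p − 3 = −11p + 10 ⇒ 19p = 13 ⇒ p = 13/19, and the value is (8)·(13/19) − 3 = 47/19.
For Column: with q = P(1), equating R1's and R2's payoffs gives 6q − 1 = −13q + 10 ⇒ q = 11/19.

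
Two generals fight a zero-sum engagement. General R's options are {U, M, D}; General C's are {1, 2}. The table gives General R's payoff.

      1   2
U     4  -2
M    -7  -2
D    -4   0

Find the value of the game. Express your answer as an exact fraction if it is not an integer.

Row minima: U → -2, M → -7, D → -4; maximin = -2.
Column maxima: 1 → 4, 2 → 0; minimax = 0.
-2 ≠ 0, so there is no saddle point; optimal play is mixed.
M is strictly dominated by D, so General R never plays it.
On the remaining 2×2 (U, D vs 1, 2):
Let General R play U with probability p. Expected payoff against 1: 4p + (-4)(1−p) = 8p − 4; against 2: (-2)p + 0(1−p) = −2p.
Setting these equal: 8p − 4 = −2p ⇒ 10p = 4 ⇒ p = 2/5, and the value is (8)·(2/5) − 4 = -4/5.
For General C: with q = P(1), equating U's and D's payoffs gives 6q − 2 = −4q ⇒ q = 1/5.

-4/5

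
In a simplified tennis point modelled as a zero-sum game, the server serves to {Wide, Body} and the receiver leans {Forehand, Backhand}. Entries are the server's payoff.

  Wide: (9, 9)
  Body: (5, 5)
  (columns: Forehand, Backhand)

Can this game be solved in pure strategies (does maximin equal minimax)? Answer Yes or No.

Row minima: Wide → 9, Body → 5; maximin = 9.
Column maxima: Forehand → 9, Backhand → 9; minimax = 9.
maximin = minimax = 9, so a saddle point exists.

Yes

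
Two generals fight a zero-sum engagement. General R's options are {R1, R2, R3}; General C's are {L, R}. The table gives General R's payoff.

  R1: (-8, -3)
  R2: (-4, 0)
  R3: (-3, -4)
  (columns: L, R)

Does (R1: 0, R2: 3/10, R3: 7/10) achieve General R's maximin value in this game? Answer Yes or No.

No

Against L this mix gives (3/10)·(-4) + (7/10)·(-3) = -33/10.
Against R this mix gives (3/10)·0 + (7/10)·(-4) = -14/5.
General C will play L, holding General R to -33/10. Shifting weight toward the row that does better against L would raise this floor (the equalizing mix achieves -16/5 against both L and R), so the proposed strategy is not optimal.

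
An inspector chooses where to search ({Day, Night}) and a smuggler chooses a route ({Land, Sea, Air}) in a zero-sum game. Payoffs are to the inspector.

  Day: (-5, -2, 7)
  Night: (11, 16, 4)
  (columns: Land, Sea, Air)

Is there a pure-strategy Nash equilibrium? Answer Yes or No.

No

Row minima: Day → -5, Night → 4; maximin = 4.
Column maxima: Land → 11, Sea → 16, Air → 7; minimax = 7.
4 ≠ 7, so no pure-strategy equilibrium exists.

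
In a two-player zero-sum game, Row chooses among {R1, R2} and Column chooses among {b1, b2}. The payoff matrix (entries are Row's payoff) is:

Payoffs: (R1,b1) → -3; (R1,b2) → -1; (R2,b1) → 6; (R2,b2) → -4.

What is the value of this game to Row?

-3/2

Row minima: R1 → -3, R2 → -4; maximin = -3.
Column maxima: b1 → 6, b2 → -1; minimax = -1.
-3 ≠ -1, so there is no saddle point; optimal play is mixed.
Let Row play R1 with probability p. Expected payoff against b1: (-3)p + 6(1−p) = −9p + 6; against b2: (-1)p + (-4)(1−p) = 3p − 4.
Setting these equal: −9p + 6 = 3p − 4 ⇒ −12p = -10 ⇒ p = 5/6, and the value is (-9)·(5/6) + 6 = -3/2.
For Column: with q = P(b1), equating R1's and R2's payoffs gives −2q − 1 = 10q − 4 ⇒ q = 1/4.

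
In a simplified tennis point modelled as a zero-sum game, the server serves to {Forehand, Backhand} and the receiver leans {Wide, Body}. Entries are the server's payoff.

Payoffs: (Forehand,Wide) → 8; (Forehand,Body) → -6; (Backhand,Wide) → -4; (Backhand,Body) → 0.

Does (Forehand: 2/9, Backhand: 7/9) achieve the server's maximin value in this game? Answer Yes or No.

Yes

Against Wide this mix gives (2/9)·8 + (7/9)·(-4) = -4/3.
Against Body this mix gives (2/9)·(-6) + (7/9)·0 = -4/3.
All of the receiver's active replies (Wide, Body) yield -4/3, and no column does worse for the server. The mix makes the receiver indifferent and guarantees -4/3, so it is optimal.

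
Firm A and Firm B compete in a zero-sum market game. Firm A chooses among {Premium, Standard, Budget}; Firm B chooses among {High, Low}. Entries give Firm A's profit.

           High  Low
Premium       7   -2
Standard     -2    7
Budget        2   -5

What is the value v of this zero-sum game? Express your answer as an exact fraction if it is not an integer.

5/2

Row minima: Premium → -2, Standard → -2, Budget → -5; maximin = -2.
Column maxima: High → 7, Low → 7; minimax = 7.
-2 ≠ 7, so there is no saddle point; optimal play is mixed.
Budget is strictly dominated by Premium, so Firm A never plays it.
On the remaining 2×2 (Premium, Standard vs High, Low):
Let Firm A play Premium with probability p. Expected payoff against High: 7p + (-2)(1−p) = 9p − 2; against Low: (-2)p + 7(1−p) = −9p + 7.
Setting these equal: 9p − 2 = −9p + 7 ⇒ 18p = 9 ⇒ p = 1/2, and the value is (9)·(1/2) − 2 = 5/2.
For Firm B: with q = P(High), equating Premium's and Standard's payoffs gives 9q − 2 = −9q + 7 ⇒ q = 1/2.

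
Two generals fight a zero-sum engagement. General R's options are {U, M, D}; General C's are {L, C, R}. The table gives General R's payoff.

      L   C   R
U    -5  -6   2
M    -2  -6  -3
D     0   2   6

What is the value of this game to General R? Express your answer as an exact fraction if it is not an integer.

Row minima: U → -6, M → -6, D → 0; maximin = 0.
Column maxima: L → 0, C → 2, R → 6; minimax = 0.
Since maximin = minimax = 0, there is a saddle point and the value is 0.

0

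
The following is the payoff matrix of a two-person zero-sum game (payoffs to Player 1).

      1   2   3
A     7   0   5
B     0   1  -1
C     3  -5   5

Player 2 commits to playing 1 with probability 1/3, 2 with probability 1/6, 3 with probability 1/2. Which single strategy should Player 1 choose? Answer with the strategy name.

Expected payoff of A: (1/3)·7 + (1/6)·0 + (1/2)·5 = 29/6.
Expected payoff of B: (1/3)·0 + (1/6)·1 + (1/2)·(-1) = -1/3.
Expected payoff of C: (1/3)·3 + (1/6)·(-5) + (1/2)·5 = 8/3.
The largest is 29/6, so Player 1's best response is A.

A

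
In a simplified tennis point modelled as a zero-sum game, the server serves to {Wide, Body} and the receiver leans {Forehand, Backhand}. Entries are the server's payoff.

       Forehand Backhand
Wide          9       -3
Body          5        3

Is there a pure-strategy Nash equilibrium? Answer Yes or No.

Row minima: Wide → -3, Body → 3; maximin = 3.
Column maxima: Forehand → 9, Backhand → 3; minimax = 3.
maximin = minimax = 3, so a saddle point exists.

Yes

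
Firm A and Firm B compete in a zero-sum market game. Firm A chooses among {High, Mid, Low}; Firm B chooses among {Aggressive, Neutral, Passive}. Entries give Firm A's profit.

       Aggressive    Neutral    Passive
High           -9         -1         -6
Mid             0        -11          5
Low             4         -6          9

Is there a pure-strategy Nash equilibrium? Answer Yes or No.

Row minima: High → -9, Mid → -11, Low → -6; maximin = -6.
Column maxima: Aggressive → 4, Neutral → -1, Passive → 9; minimax = -1.
-6 ≠ -1, so no pure-strategy equilibrium exists.

No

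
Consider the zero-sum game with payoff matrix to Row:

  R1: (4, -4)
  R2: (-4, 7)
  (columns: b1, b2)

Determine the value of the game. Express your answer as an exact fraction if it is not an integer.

12/19

Row minima: R1 → -4, R2 → -4; maximin = -4.
Column maxima: b1 → 4, b2 → 7; minimax = 4.
-4 ≠ 4, so there is no saddle point; optimal play is mixed.
Let Row play R1 with probability p. Expected payoff against b1: 4p + (-4)(1−p) = 8p − 4; against b2: (-4)p + 7(1−p) = −11p + 7.
Setting these equal: 8p − 4 = −11p + 7 ⇒ 19p = 11 ⇒ p = 11/19, and the value is (8)·(11/19) − 4 = 12/19.
For Column: with q = P(b1), equating R1's and R2's payoffs gives 8q − 4 = −11q + 7 ⇒ q = 11/19.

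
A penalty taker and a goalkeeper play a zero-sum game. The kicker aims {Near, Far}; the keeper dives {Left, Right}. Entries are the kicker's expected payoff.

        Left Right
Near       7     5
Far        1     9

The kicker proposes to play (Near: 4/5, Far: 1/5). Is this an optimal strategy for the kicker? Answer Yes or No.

Against Left this mix gives (4/5)·7 + (1/5)·1 = 29/5.
Against Right this mix gives (4/5)·5 + (1/5)·9 = 29/5.
All of the keeper's active replies (Left, Right) yield 29/5, and no column does worse for the kicker. The mix makes the keeper indifferent and guarantees 29/5, so it is optimal.

Yes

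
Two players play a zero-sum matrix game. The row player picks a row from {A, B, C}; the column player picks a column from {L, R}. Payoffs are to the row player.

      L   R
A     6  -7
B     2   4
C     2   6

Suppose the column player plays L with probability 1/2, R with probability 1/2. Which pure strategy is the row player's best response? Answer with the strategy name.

Expected payoff of A: (1/2)·6 + (1/2)·(-7) = -1/2.
Expected payoff of B: (1/2)·2 + (1/2)·4 = 3.
Expected payoff of C: (1/2)·2 + (1/2)·6 = 4.
The largest is 4, so the row player's best response is C.

C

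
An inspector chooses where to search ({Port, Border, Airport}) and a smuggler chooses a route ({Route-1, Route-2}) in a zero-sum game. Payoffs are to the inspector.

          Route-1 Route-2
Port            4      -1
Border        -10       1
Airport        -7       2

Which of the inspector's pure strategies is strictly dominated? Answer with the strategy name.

Airport gives a strictly higher payoff than Border against every column: -7 > -10, 2 > 1.
So Border is strictly dominated and the inspector never plays it.

Border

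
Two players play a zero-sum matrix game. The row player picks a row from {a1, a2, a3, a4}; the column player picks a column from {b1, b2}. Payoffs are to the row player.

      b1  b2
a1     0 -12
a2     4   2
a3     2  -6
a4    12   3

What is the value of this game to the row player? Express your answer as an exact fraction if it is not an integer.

3

Row minima: a1 → -12, a2 → 2, a3 → -6, a4 → 3; maximin = 3.
Column maxima: b1 → 12, b2 → 3; minimax = 3.
Since maximin = minimax = 3, there is a saddle point and the value is 3.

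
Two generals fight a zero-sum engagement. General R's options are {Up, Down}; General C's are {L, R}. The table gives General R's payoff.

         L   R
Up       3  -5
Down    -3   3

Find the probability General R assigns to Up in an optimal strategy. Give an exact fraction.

3/7

Row minima: Up → -5, Down → -3; maximin = -3.
Column maxima: L → 3, R → 3; minimax = 3.
-3 ≠ 3, so there is no saddle point; optimal play is mixed.
Let General R play Up with probability p. Expected payoff against L: 3p + (-3)(1−p) = 6p − 3; against R: (-5)p + 3(1−p) = −8p + 3.
Setting these equal: 6p − 3 = −8p + 3 ⇒ 14p = 6 ⇒ p = 3/7, and the value is (6)·(3/7) − 3 = -3/7.
For General C: with q = P(L), equating Up's and Down's payoffs gives 8q − 5 = −6q + 3 ⇒ q = 4/7.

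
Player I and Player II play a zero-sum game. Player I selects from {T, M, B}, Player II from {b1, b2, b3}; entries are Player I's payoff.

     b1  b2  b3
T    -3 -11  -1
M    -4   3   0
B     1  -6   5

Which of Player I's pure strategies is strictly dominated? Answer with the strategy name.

T

B gives a strictly higher payoff than T against every column: 1 > -3, -6 > -11, 5 > -1.
So T is strictly dominated and Player I never plays it.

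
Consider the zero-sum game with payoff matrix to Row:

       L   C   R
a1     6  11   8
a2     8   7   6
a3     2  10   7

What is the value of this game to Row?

Row minima: a1 → 6, a2 → 6, a3 → 2; maximin = 6.
Column maxima: L → 8, C → 11, R → 8; minimax = 8.
6 ≠ 8, so there is no saddle point; optimal play is mixed.
a3 is strictly dominated by a1, so Row never plays it.
C is strictly dominated by R (it gives Row strictly more in every row), so Column never plays it.
On the remaining 2×2 (a1, a2 vs L, R):
Let Row play a1 with probability p. Expected payoff against L: 6p + 8(1−p) = −2p + 8; against R: 8p + 6(1−p) = 2p + 6.
Setting these equal: −2p + 8 = 2p + 6 ⇒ −4p = -2 ⇒ p = 1/2, and the value is (-2)·(1/2) + 8 = 7.
For Column: with q = P(L), equating a1's and a2's payoffs gives −2q + 8 = 2q + 6 ⇒ q = 1/2.

7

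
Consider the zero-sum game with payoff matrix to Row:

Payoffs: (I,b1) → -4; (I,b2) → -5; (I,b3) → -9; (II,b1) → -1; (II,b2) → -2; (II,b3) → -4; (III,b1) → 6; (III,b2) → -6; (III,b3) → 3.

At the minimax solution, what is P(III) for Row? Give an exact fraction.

2/11

Row minima: I → -9, II → -4, III → -6; maximin = -4.
Column maxima: b1 → 6, b2 → -2, b3 → 3; minimax = -2.
-4 ≠ -2, so there is no saddle point; optimal play is mixed.
I is strictly dominated by II, so Row never plays it.
b1 is strictly dominated by b2 (it gives Row strictly more in every row), so Column never plays it.
On the remaining 2×2 (II, III vs b2, b3):
Let Row play II with probability p. Expected payoff against b2: (-2)p + (-6)(1−p) = 4p − 6; against b3: (-4)p + 3(1−p) = −7p + 3.
Setting these equal: 4p − 6 = −7p + 3 ⇒ 11p = 9 ⇒ p = 9/11, and the value is (4)·(9/11) − 6 = -30/11.
For Column: with q = P(b2), equating II's and III's payoffs gives 2q − 4 = −9q + 3 ⇒ q = 7/11.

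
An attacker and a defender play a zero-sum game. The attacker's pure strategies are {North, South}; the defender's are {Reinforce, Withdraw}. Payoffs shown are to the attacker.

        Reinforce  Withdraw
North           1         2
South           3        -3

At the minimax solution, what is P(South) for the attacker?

1/7

Row minima: North → 1, South → -3; maximin = 1.
Column maxima: Reinforce → 3, Withdraw → 2; minimax = 2.
1 ≠ 2, so there is no saddle point; optimal play is mixed.
Let the attacker play North with probability p. Expected payoff against Reinforce: 1p + 3(1−p) = −2p + 3; against Withdraw: 2p + (-3)(1−p) = 5p − 3.
Setting these equal: −2p + 3 = 5p − 3 ⇒ −7p = -6 ⇒ p = 6/7, and the value is (-2)·(6/7) + 3 = 9/7.
For the defender: with q = P(Reinforce), equating North's and South's payoffs gives −q + 2 = 6q − 3 ⇒ q = 5/7.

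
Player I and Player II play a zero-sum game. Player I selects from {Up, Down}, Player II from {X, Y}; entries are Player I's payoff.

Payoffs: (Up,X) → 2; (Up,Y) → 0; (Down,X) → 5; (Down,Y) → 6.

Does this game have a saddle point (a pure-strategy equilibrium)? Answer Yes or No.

Yes

Row minima: Up → 0, Down → 5; maximin = 5.
Column maxima: X → 5, Y → 6; minimax = 5.
maximin = minimax = 5, so a saddle point exists.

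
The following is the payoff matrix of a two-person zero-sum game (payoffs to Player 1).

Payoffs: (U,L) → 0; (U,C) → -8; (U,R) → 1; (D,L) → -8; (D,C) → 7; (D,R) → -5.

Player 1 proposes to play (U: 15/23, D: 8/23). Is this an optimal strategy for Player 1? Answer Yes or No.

Yes

Against L this mix gives (15/23)·0 + (8/23)·(-8) = -64/23.
Against C this mix gives (15/23)·(-8) + (8/23)·7 = -64/23.
Against R this mix gives (15/23)·1 + (8/23)·(-5) = -25/23.
All of Player 2's active replies (L, C) yield -64/23, and no column does worse for Player 1. The mix makes Player 2 indifferent and guarantees -64/23, so it is optimal.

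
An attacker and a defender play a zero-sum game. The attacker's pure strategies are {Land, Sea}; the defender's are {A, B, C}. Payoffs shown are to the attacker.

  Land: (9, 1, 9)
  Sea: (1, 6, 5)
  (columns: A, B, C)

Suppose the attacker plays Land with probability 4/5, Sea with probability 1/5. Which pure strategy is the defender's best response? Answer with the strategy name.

If the defender plays A, the attacker's expected payoff is (4/5)·9 + (1/5)·1 = 37/5.
If the defender plays B, the attacker's expected payoff is (4/5)·1 + (1/5)·6 = 2.
If the defender plays C, the attacker's expected payoff is (4/5)·9 + (1/5)·5 = 41/5.
The defender minimizes the attacker's payoff; the smallest is 2, so the best response is B.

B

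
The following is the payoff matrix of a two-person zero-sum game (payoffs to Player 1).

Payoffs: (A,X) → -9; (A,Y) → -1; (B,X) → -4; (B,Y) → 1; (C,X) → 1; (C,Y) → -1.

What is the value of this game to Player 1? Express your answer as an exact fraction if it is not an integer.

Row minima: A → -9, B → -4, C → -1; maximin = -1.
Column maxima: X → 1, Y → 1; minimax = 1.
-1 ≠ 1, so there is no saddle point; optimal play is mixed.
A is strictly dominated by B, so Player 1 never plays it.
On the remaining 2×2 (B, C vs X, Y):
Let Player 1 play B with probability p. Expected payoff against X: (-4)p + 1(1−p) = −5p + 1; against Y: 1p + (-1)(1−p) = 2p − 1.
Setting these equal: −5p + 1 = 2p − 1 ⇒ −7p = -2 ⇒ p = 2/7, and the value is (-5)·(2/7) + 1 = -3/7.
For Player 2: with q = P(X), equating B's and C's payoffs gives −5q + 1 = 2q − 1 ⇒ q = 2/7.

-3/7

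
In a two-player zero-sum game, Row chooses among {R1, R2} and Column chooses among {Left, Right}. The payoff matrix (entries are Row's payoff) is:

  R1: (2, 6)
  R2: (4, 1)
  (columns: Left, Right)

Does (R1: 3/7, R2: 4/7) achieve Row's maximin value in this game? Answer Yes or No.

Against Left this mix gives (3/7)·2 + (4/7)·4 = 22/7.
Against Right this mix gives (3/7)·6 + (4/7)·1 = 22/7.
All of Column's active replies (Left, Right) yield 22/7, and no column does worse for Row. The mix makes Column indifferent and guarantees 22/7, so it is optimal.

Yes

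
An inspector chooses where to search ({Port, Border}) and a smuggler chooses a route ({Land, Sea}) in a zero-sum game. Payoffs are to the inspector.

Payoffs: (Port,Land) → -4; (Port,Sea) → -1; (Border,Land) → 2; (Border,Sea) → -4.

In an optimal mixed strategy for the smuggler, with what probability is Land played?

1/3

Row minima: Port → -4, Border → -4; maximin = -4.
Column maxima: Land → 2, Sea → -1; minimax = -1.
-4 ≠ -1, so there is no saddle point; optimal play is mixed.
Let the inspector play Port with probability p. Expected payoff against Land: (-4)p + 2(1−p) = −6p + 2; against Sea: (-1)p + (-4)(1−p) = 3p − 4.
Setting these equal: −6p + 2 = 3p − 4 ⇒ −9p = -6 ⇒ p = 2/3, and the value is (-6)·(2/3) + 2 = -2.
For the smuggler: with q = P(Land), equating Port's and Border's payoffs gives −3q − 1 = 6q − 4 ⇒ q = 1/3.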